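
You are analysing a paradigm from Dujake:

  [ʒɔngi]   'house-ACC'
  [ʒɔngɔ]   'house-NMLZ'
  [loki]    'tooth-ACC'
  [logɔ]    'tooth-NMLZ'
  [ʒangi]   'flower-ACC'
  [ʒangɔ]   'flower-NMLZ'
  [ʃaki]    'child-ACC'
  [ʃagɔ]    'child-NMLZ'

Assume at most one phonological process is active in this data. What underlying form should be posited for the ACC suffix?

/-ki/

The ACC suffix surfaces as [-gi] and [-ki], depending on the final segment of the stem.
By contrast the NMLZ suffix keeps its initial [g] throughout — that segment must be underlying.
So the underlying form is /-ki/, and voiceless stops become voiced after a nasal.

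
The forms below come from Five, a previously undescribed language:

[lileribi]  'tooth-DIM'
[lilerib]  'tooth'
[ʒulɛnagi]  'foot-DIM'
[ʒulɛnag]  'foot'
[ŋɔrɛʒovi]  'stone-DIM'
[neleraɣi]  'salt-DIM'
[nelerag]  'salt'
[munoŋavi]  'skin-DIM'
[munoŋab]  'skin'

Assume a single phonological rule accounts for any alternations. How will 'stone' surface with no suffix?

[ŋɔrɛʒob]

The stem for 'skin' ends in [v] in [munoŋavi] but [b] in [munoŋab].
If /b/ were underlying and a rule turned it into [v] before the DIM suffix, 'tooth' would also alternate; but it has [b] in both [lileribi] and [lilerib].
The underlying segment must be /v/; voiced fricatives become stops word-finally, yielding [b] there.
The one attested form of 'stone', [ŋɔrɛʒovi], shows underlying /ŋɔrɛʒov/. Applying the same rule word-finally gives [ŋɔrɛʒob].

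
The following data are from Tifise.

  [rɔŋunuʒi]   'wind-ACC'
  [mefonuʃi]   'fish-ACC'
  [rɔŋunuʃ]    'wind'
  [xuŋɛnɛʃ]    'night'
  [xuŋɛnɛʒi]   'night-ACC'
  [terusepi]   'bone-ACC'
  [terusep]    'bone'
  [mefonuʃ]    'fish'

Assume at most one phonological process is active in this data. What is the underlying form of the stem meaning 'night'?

/xuŋɛnɛʒ/

The stem for 'night' ends in [ʒ] in [xuŋɛnɛʒi] but [ʃ] in [xuŋɛnɛʃ].
If /ʃ/ were underlying and a rule turned it into [ʒ] before the ACC suffix, 'fish' would also alternate; but it has [ʃ] in both [mefonuʃi] and [mefonuʃ].
So /ʒ/ is underlying, and a rule of word-final obstruent devoicing — voiced obstruents become voiceless word-finally — gives [ʃ].
So 'night' = /xuŋɛnɛʒ/.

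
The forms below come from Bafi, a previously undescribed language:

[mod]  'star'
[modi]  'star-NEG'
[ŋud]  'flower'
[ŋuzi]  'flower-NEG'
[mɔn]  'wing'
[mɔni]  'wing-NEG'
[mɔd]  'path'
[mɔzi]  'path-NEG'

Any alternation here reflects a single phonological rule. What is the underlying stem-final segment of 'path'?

/z/

The stem for 'path' ends in [d] in [mɔd] but [z] in [mɔzi].
The stem 'star' ([mod], [modi]) shows [d] unchanged in both environments, so [d] cannot be basic with [z] derived before the NEG suffix.
The underlying segment must be /z/; voiced fricatives become stops word-finally, yielding [d] there.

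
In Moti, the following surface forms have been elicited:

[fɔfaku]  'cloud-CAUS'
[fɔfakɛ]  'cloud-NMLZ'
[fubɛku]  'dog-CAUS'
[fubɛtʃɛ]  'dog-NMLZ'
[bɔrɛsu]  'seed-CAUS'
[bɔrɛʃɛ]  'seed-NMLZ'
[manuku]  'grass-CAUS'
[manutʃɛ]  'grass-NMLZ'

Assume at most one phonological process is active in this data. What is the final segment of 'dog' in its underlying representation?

'dog' shows [k] ~ [tʃ] at the end of the stem ([fubɛku] vs [fubɛtʃɛ]).
But 'cloud' keeps [k] in both environments ([fɔfaku], [fɔfakɛ]), so there is no rule changing /k/ to [tʃ] before the NMLZ suffix.
Therefore /tʃ/ is basic and [k] is derived by depalatalization (palato-alveolar /tʃ/ and /ʃ/ become [k] and [s] when no front vowel follows).

/tʃ/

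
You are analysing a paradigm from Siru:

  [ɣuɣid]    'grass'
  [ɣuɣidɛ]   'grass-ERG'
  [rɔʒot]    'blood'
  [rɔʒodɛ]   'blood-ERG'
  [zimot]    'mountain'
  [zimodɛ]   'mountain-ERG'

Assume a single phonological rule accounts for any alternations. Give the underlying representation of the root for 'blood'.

The stem for 'blood' ends in [t] in [rɔʒot] but [d] in [rɔʒodɛ].
Compare 'grass', with invariant [d] in [ɣuɣid] and [ɣuɣidɛ]: an analysis with underlying /d/ and a rule producing [t] in isolation would wrongly predict alternation here too.
The underlying segment must be /t/; voiceless stops become voiced between vowels, yielding [d] there.
The underlying form of 'blood' is therefore /rɔʒot/.

/rɔʒot/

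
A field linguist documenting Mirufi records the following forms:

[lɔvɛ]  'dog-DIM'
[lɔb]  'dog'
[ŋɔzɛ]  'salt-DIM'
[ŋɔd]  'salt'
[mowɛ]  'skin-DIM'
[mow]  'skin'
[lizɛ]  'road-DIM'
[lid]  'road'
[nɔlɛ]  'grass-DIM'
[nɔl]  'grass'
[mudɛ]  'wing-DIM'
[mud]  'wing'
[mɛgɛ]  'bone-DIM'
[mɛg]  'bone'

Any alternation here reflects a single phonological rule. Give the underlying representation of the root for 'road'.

The stem for 'road' ends in [z] in [lizɛ] but [d] in [lid].
Compare 'wing', with invariant [d] in [mudɛ] and [mud]: an analysis with underlying /d/ and a rule producing [z] before the DIM suffix would wrongly predict alternation here too.
The alternation reflects word-final hardening: voiced fricatives become stops word-finally. /z/ is underlying.
The underlying form of 'road' is therefore /liz/.

/liz/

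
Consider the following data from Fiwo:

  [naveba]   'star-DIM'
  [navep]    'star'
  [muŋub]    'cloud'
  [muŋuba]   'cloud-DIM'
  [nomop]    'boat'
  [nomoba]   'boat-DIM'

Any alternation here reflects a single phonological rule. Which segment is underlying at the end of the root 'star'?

/p/

In [naveba] and [navep] the final segment of 'star' alternates: [b] ~ [p].
Compare 'cloud', with invariant [b] in [muŋuba] and [muŋub]: an analysis with underlying /b/ and a rule producing [p] in isolation would wrongly predict alternation here too.
So /p/ is underlying, and a rule of intervocalic voicing — voiceless stops become voiced between vowels — gives [b].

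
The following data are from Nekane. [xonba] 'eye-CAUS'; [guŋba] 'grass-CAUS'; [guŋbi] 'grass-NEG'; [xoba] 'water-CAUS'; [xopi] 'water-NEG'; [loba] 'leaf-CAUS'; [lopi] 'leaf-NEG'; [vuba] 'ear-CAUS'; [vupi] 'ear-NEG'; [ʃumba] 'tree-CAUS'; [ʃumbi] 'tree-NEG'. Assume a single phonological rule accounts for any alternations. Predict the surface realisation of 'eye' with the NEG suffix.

The NEG morpheme has two allomorphs, [-bi] and [-pi].
The CAUS suffix, which begins with [b], is invariant after every stem; so [b] is not altered by any rule here.
So the underlying form is /-pi/, and voiceless stops become voiced after a nasal.
After 'eye', which ends in a nasal, the suffix surfaces as [-bi], giving [xonbi].

[xonbi]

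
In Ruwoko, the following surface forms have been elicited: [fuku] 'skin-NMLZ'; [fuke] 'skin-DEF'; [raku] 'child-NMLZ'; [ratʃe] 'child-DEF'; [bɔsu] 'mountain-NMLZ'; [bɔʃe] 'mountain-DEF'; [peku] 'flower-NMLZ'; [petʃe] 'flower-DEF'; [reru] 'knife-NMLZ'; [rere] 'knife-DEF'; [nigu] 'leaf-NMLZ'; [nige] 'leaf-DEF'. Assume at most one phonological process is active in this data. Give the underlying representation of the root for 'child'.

/ratʃ/

In [raku] and [ratʃe] the final segment of 'child' alternates: [k] ~ [tʃ].
But 'skin' keeps [k] in both environments ([fuku], [fuke]), so there is no rule changing /k/ to [tʃ] before the DEF suffix.
The underlying segment must be /tʃ/; palato-alveolar /tʃ/ and /ʃ/ become [k] and [s] when no front vowel follows, yielding [k] there.
Hence 'child' is /ratʃ/ underlyingly.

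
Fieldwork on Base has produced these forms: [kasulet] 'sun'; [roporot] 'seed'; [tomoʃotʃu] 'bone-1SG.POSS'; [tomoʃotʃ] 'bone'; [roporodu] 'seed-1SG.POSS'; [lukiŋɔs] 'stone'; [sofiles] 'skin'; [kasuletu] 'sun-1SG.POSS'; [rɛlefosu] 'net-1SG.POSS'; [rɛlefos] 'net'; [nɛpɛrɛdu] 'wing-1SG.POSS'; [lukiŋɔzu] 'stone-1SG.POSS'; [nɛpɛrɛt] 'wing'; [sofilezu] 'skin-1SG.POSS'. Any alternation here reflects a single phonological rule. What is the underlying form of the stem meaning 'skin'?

In [sofiles] and [sofilezu] the final segment of 'skin' alternates: [s] ~ [z].
The stem 'net' ([rɛlefos], [rɛlefosu]) shows [s] unchanged in both environments, so [s] cannot be basic with [z] derived before the 1SG.POSS suffix.
The alternation reflects word-final obstruent devoicing: voiced obstruents become voiceless word-finally. /z/ is underlying.

/sofilez/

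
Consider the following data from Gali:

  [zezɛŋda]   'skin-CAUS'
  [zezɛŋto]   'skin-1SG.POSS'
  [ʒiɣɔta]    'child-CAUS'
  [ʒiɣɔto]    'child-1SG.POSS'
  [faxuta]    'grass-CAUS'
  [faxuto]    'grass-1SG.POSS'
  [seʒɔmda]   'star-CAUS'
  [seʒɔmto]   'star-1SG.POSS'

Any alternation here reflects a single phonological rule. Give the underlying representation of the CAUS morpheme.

/-da/

The CAUS morpheme has two allomorphs, [-da] and [-ta].
By contrast the 1SG.POSS suffix keeps its initial [t] throughout — that segment must be underlying.
So the underlying form is /-da/, and voiced stops become voiceless after a vowel.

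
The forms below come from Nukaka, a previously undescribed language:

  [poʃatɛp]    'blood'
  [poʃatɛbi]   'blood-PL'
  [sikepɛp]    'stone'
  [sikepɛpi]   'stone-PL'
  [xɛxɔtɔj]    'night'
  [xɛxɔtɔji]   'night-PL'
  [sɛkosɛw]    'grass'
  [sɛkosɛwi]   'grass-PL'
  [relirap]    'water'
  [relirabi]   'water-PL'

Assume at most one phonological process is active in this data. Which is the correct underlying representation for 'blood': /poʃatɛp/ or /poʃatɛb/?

The stem for 'blood' ends in [p] in [poʃatɛp] but [b] in [poʃatɛbi].
If /p/ were underlying and a rule turned it into [b] before the PL suffix, 'stone' would also alternate; but it has [p] in both [sikepɛp] and [sikepɛpi].
The underlying segment must be /b/; voiced obstruents become voiceless word-finally, yielding [p] there.

/poʃatɛb/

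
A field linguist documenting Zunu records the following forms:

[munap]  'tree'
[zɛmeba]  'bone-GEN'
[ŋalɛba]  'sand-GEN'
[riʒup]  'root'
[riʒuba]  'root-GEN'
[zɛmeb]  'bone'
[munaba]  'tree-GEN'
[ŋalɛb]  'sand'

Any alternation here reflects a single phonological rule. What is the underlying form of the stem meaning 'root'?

/riʒup/

'root' shows [p] ~ [b] at the end of the stem ([riʒup] vs [riʒuba]).
If /b/ were underlying and a rule turned it into [p] in isolation, 'sand' would also alternate; but it has [b] in both [ŋalɛb] and [ŋalɛba].
So /p/ is underlying, and a rule of intervocalic voicing — voiceless stops become voiced between vowels — gives [b].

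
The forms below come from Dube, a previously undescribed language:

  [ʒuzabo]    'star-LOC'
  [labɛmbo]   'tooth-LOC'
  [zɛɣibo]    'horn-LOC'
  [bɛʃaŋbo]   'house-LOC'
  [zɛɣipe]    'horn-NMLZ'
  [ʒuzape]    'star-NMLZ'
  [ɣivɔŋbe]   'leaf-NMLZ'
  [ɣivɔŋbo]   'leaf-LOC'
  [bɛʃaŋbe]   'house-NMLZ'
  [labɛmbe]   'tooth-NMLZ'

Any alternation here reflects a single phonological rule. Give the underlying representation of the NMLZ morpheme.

/-pe/

The NMLZ morpheme has two allomorphs, [-be] and [-pe].
The LOC suffix, which begins with [b], is invariant after every stem; so [b] is not altered by any rule here.
The NMLZ suffix is therefore /-pe/ underlyingly, with post-nasal voicing: voiceless stops become voiced after a nasal.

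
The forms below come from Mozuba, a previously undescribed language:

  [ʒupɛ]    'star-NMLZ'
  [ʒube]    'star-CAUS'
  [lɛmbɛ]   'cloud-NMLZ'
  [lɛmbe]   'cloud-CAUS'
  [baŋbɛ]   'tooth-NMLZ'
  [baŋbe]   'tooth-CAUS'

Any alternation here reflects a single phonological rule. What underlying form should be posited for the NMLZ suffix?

The NMLZ suffix surfaces as [-bɛ] and [-pɛ], depending on the final segment of the stem.
By contrast the CAUS suffix keeps its initial [b] throughout — that segment must be underlying.
So the underlying form is /-pɛ/, and voiceless stops become voiced after a nasal.

/-pɛ/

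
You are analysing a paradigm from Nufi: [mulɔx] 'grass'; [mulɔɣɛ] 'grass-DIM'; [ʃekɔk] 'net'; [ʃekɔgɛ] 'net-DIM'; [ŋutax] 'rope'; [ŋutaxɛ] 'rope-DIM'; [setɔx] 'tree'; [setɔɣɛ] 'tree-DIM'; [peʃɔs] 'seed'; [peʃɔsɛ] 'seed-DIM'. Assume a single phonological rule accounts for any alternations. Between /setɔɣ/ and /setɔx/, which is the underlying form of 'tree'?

The stem for 'tree' ends in [x] in [setɔx] but [ɣ] in [setɔɣɛ].
Compare 'rope', with invariant [x] in [ŋutax] and [ŋutaxɛ]: an analysis with underlying /x/ and a rule producing [ɣ] before the DIM suffix would wrongly predict alternation here too.
The alternation reflects word-final obstruent devoicing: voiced obstruents become voiceless word-finally. /ɣ/ is underlying.

/setɔɣ/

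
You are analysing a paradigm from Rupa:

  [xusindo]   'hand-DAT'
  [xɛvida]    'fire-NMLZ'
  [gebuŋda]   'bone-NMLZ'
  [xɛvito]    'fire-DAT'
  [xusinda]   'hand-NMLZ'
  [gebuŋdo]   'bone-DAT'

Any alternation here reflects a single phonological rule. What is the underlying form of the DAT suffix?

/-to/

The DAT suffix surfaces as [-do] and [-to], depending on the final segment of the stem.
The NMLZ suffix, which begins with [d], is invariant after every stem; so [d] is not altered by any rule here.
So the underlying form is /-to/, and voiceless stops become voiced after a nasal.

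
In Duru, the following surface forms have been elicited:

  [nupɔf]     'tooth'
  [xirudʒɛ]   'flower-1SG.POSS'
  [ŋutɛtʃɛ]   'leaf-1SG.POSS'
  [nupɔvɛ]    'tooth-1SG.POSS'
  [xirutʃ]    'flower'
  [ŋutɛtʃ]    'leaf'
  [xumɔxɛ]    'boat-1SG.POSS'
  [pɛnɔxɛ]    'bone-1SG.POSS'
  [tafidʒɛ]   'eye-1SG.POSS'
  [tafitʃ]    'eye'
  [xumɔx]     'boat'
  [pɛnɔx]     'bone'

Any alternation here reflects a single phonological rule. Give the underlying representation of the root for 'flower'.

/xirudʒ/

The root 'flower' surfaces as [xirutʃ] and [xirudʒɛ], with a stem-final [tʃ] ~ [dʒ] alternation.
The stem 'leaf' ([ŋutɛtʃ], [ŋutɛtʃɛ]) shows [tʃ] unchanged in both environments, so [tʃ] cannot be basic with [dʒ] derived before the 1SG.POSS suffix.
So /dʒ/ is underlying, and a rule of word-final obstruent devoicing — voiced obstruents become voiceless word-finally — gives [tʃ].
Hence 'flower' is /xirudʒ/ underlyingly.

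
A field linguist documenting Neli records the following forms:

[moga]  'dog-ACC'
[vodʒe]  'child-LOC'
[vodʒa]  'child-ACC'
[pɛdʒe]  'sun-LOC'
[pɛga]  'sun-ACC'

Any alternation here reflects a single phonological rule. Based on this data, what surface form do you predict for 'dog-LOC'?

[modʒe]

'sun' shows [g] ~ [dʒ] at the end of the stem ([pɛga] vs [pɛdʒe]).
Compare 'child', with invariant [dʒ] in [vodʒa] and [vodʒe]: an analysis with underlying /dʒ/ and a rule producing [g] before the ACC suffix would wrongly predict alternation here too.
So /g/ is underlying, and a rule of palatalization before a front vowel — /g/ becomes palato-alveolar [dʒ] before a front vowel — gives [dʒ].
From [moga] the stem 'dog' is /mog/; before a front vowel this yields [modʒe].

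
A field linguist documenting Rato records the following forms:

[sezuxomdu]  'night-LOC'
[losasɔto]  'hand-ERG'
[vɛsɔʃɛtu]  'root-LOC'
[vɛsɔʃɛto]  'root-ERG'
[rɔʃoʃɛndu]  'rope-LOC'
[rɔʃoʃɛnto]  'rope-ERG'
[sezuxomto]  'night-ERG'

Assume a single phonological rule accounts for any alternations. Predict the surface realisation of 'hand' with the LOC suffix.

[losasɔtu]

The LOC morpheme has two allomorphs, [-du] and [-tu].
The ERG suffix, which begins with [t], is invariant after every stem; so [t] is not altered by any rule here.
The LOC suffix is therefore /-du/ underlyingly, with post-vocalic devoicing: voiced stops become voiceless after a vowel.
After 'hand', which ends in a vowel, the suffix surfaces as [-tu], giving [losasɔtu].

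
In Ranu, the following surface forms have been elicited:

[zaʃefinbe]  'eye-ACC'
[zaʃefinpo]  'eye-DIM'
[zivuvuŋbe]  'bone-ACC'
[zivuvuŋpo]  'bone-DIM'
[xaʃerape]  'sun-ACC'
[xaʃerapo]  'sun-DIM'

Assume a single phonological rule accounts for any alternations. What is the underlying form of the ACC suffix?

The ACC suffix surfaces as [-be] and [-pe], depending on the final segment of the stem.
The DIM suffix, which begins with [p], is invariant after every stem; so [p] is not altered by any rule here.
So the underlying form is /-be/, and voiced stops become voiceless after a vowel.

/-be/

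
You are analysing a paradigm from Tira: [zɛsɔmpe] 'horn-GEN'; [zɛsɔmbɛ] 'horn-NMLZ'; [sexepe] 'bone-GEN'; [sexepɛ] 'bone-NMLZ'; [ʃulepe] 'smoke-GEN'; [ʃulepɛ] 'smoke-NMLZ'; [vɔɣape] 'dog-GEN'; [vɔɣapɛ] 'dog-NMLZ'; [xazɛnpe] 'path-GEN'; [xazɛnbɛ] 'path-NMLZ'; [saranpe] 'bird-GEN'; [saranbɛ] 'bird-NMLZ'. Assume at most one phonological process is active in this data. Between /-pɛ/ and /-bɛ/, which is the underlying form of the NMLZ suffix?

The NMLZ suffix surfaces as [-bɛ] and [-pɛ], depending on the final segment of the stem.
By contrast the GEN suffix keeps its initial [p] throughout — that segment must be underlying.
The NMLZ suffix is therefore /-bɛ/ underlyingly, with post-vocalic devoicing: voiced stops become voiceless after a vowel.

/-bɛ/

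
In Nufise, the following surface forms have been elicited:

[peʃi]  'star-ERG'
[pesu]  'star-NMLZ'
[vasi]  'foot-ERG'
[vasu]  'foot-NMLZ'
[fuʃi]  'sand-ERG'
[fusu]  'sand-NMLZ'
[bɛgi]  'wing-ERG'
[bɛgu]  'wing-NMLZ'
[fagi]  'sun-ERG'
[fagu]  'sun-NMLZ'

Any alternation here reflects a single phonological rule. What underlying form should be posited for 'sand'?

In [fuʃi] and [fusu] the final segment of 'sand' alternates: [ʃ] ~ [s].
But 'foot' keeps [s] in both environments ([vasi], [vasu]), so there is no rule changing /s/ to [ʃ] before the ERG suffix.
The alternation reflects depalatalization: palato-alveolar /ʃ/ becomes [s] when no front vowel follows. /ʃ/ is underlying.
The underlying form of 'sand' is therefore /fuʃ/.

/fuʃ/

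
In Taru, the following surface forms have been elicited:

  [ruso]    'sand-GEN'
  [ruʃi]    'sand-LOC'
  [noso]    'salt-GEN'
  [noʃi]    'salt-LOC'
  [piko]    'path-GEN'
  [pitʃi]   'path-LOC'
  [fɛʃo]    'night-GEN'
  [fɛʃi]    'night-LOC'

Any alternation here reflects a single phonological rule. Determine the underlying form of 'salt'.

In [noso] and [noʃi] the final segment of 'salt' alternates: [s] ~ [ʃ].
Compare 'night', with invariant [ʃ] in [fɛʃo] and [fɛʃi]: an analysis with underlying /ʃ/ and a rule producing [s] before the GEN suffix would wrongly predict alternation here too.
The underlying segment must be /s/; /k/ and /s/ become palato-alveolar [tʃ] and [ʃ] before a front vowel, yielding [ʃ] there.

/nos/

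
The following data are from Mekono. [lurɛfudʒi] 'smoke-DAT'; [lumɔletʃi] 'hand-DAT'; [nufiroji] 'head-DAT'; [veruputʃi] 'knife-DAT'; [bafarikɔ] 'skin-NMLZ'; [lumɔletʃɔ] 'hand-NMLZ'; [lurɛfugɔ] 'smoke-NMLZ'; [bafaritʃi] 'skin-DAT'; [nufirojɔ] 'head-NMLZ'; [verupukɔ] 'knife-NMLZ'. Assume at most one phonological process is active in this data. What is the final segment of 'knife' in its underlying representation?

The root 'knife' surfaces as [verupukɔ] and [veruputʃi], with a stem-final [k] ~ [tʃ] alternation.
If /tʃ/ were underlying and a rule turned it into [k] before the NMLZ suffix, 'hand' would also alternate; but it has [tʃ] in both [lumɔletʃɔ] and [lumɔletʃi].
Therefore /k/ is basic and [tʃ] is derived by palatalization before a front vowel (/k/ and /g/ become palato-alveolar [tʃ] and [dʒ] before a front vowel).

/k/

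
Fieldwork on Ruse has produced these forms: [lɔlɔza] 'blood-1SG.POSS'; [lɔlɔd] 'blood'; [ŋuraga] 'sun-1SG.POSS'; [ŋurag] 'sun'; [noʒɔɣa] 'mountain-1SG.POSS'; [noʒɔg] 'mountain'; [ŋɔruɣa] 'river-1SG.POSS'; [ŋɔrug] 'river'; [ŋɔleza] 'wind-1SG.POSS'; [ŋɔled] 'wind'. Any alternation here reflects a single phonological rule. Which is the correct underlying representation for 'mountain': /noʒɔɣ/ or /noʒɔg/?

/noʒɔɣ/

In [noʒɔɣa] and [noʒɔg] the final segment of 'mountain' alternates: [ɣ] ~ [g].
Compare 'sun', with invariant [g] in [ŋuraga] and [ŋurag]: an analysis with underlying /g/ and a rule producing [ɣ] before the 1SG.POSS suffix would wrongly predict alternation here too.
So /ɣ/ is underlying, and a rule of word-final hardening — voiced fricatives become stops word-finally — gives [g].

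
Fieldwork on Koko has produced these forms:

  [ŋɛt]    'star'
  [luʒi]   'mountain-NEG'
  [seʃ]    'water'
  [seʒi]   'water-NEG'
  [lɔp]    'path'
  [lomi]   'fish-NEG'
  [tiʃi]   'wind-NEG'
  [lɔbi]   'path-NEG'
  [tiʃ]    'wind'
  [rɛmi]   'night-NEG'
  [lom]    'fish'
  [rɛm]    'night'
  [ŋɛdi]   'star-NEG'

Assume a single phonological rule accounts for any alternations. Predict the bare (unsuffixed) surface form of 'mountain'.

[luʃ]

The stem for 'water' ends in [ʃ] in [seʃ] but [ʒ] in [seʒi].
The stem 'wind' ([tiʃ], [tiʃi]) shows [ʃ] unchanged in both environments, so [ʃ] cannot be basic with [ʒ] derived before the NEG suffix.
So /ʒ/ is underlying, and a rule of word-final obstruent devoicing — voiced obstruents become voiceless word-finally — gives [ʃ].
From [luʒi] the stem 'mountain' is /luʒ/; word-finally this yields [luʃ].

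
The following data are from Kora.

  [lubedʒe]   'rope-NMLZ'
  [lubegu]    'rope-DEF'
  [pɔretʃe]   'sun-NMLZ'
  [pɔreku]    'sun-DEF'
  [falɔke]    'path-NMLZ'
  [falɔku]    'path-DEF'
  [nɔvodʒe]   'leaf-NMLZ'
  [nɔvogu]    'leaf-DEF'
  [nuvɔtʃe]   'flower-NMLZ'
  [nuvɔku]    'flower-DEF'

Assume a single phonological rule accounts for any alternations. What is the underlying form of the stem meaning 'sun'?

'sun' shows [tʃ] ~ [k] at the end of the stem ([pɔretʃe] vs [pɔreku]).
The stem 'path' ([falɔke], [falɔku]) shows [k] unchanged in both environments, so [k] cannot be basic with [tʃ] derived before the NMLZ suffix.
Therefore /tʃ/ is basic and [k] is derived by depalatalization (palato-alveolar /tʃ/ and /dʒ/ become [k] and [g] when no front vowel follows).

/pɔretʃ/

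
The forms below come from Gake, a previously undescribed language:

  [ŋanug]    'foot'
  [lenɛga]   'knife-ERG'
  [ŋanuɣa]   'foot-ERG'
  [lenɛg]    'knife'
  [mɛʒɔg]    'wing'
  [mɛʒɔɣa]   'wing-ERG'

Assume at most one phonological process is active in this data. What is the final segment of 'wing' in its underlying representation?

/ɣ/

'wing' shows [g] ~ [ɣ] at the end of the stem ([mɛʒɔg] vs [mɛʒɔɣa]).
Compare 'knife', with invariant [g] in [lenɛg] and [lenɛga]: an analysis with underlying /g/ and a rule producing [ɣ] before the ERG suffix would wrongly predict alternation here too.
Therefore /ɣ/ is basic and [g] is derived by word-final hardening (voiced fricatives become stops word-finally).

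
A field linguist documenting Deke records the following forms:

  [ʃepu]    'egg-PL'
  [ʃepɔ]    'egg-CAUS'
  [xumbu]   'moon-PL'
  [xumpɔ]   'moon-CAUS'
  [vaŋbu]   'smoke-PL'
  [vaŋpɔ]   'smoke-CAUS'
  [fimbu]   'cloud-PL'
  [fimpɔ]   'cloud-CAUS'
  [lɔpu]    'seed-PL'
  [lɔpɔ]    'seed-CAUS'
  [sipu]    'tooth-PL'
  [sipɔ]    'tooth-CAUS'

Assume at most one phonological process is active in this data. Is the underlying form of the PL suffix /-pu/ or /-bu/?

The PL suffix surfaces as [-bu] and [-pu], depending on the final segment of the stem.
The CAUS suffix, which begins with [p], is invariant after every stem; so [p] is not altered by any rule here.
So the underlying form is /-bu/, and voiced stops become voiceless after a vowel.

/-bu/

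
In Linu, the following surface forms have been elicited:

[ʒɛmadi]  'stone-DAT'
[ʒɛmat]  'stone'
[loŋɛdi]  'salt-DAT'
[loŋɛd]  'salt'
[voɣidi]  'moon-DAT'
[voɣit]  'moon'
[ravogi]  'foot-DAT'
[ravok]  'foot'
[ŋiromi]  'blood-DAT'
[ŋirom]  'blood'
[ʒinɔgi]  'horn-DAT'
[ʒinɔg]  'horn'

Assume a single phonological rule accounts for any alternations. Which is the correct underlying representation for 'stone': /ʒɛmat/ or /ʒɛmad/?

In [ʒɛmadi] and [ʒɛmat] the final segment of 'stone' alternates: [d] ~ [t].
But 'salt' keeps [d] in both environments ([loŋɛdi], [loŋɛd]), so there is no rule changing /d/ to [t] in isolation.
The alternation reflects intervocalic voicing: voiceless stops become voiced between vowels. /t/ is underlying.

/ʒɛmat/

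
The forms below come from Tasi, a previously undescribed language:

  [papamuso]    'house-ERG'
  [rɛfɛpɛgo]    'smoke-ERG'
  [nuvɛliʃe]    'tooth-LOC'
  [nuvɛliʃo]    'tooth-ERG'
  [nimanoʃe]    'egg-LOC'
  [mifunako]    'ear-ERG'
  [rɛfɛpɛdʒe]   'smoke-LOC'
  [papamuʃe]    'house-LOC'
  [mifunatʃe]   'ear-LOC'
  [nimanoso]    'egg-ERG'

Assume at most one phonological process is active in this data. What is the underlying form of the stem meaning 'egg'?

/nimanos/

The stem for 'egg' ends in [s] in [nimanoso] but [ʃ] in [nimanoʃe].
Compare 'tooth', with invariant [ʃ] in [nuvɛliʃo] and [nuvɛliʃe]: an analysis with underlying /ʃ/ and a rule producing [s] before the ERG suffix would wrongly predict alternation here too.
The underlying segment must be /s/; /k/, /g/ and /s/ become palato-alveolar [tʃ], [dʒ] and [ʃ] before a front vowel, yielding [ʃ] there.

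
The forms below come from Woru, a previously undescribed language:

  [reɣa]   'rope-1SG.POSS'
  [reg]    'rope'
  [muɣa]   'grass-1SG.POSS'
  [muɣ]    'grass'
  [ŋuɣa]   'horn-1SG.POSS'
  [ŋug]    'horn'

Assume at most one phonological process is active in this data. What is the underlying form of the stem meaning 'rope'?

'rope' shows [ɣ] ~ [g] at the end of the stem ([reɣa] vs [reg]).
The stem 'grass' ([muɣa], [muɣ]) shows [ɣ] unchanged in both environments, so [ɣ] cannot be basic with [g] derived in isolation.
The alternation reflects intervocalic spirantization: voiced stops become fricatives between vowels. /g/ is underlying.

/reg/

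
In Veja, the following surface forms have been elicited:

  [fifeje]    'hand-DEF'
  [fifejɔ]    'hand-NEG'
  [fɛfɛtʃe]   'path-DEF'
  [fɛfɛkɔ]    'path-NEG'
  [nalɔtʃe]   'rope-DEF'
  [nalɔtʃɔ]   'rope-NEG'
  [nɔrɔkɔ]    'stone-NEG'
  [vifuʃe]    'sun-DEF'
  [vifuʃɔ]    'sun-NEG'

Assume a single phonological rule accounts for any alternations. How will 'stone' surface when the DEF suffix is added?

In [fɛfɛtʃe] and [fɛfɛkɔ] the final segment of 'path' alternates: [tʃ] ~ [k].
If /tʃ/ were underlying and a rule turned it into [k] before the NEG suffix, 'rope' would also alternate; but it has [tʃ] in both [nalɔtʃe] and [nalɔtʃɔ].
The underlying segment must be /k/; /k/ becomes palato-alveolar [tʃ] before a front vowel, yielding [tʃ] there.
The one attested form of 'stone', [nɔrɔkɔ], shows underlying /nɔrɔk/. Applying the same rule before a front vowel gives [nɔrɔtʃe].

[nɔrɔtʃe]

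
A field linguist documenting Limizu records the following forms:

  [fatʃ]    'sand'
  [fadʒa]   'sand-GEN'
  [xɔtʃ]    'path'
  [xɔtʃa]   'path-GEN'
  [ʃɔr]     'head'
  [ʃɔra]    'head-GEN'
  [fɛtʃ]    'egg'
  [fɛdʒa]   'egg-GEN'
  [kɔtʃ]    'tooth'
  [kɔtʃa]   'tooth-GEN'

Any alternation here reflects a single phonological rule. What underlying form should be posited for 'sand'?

/fadʒ/

In [fatʃ] and [fadʒa] the final segment of 'sand' alternates: [tʃ] ~ [dʒ].
But 'tooth' keeps [tʃ] in both environments ([kɔtʃ], [kɔtʃa]), so there is no rule changing /tʃ/ to [dʒ] before the GEN suffix.
So /dʒ/ is underlying, and a rule of word-final obstruent devoicing — voiced obstruents become voiceless word-finally — gives [tʃ].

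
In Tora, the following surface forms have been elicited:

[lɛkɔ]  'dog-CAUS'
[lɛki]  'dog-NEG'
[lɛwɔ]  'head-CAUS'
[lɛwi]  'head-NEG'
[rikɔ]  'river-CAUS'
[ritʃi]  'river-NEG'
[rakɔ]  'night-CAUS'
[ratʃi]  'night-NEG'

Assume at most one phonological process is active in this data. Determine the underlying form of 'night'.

'night' shows [k] ~ [tʃ] at the end of the stem ([rakɔ] vs [ratʃi]).
If /k/ were underlying and a rule turned it into [tʃ] before the NEG suffix, 'dog' would also alternate; but it has [k] in both [lɛkɔ] and [lɛki].
The underlying segment must be /tʃ/; palato-alveolar /tʃ/ becomes [k] when no front vowel follows, yielding [k] there.

/ratʃ/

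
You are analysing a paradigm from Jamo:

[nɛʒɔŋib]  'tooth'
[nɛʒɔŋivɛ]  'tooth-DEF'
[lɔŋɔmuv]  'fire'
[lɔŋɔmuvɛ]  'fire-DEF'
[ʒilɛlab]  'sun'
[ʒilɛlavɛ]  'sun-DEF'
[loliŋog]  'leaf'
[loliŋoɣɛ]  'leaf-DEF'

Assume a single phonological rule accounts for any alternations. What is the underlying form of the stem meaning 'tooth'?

/nɛʒɔŋib/

'tooth' shows [b] ~ [v] at the end of the stem ([nɛʒɔŋib] vs [nɛʒɔŋivɛ]).
But 'fire' keeps [v] in both environments ([lɔŋɔmuv], [lɔŋɔmuvɛ]), so there is no rule changing /v/ to [b] in isolation.
Therefore /b/ is basic and [v] is derived by intervocalic spirantization (voiced stops become fricatives between vowels).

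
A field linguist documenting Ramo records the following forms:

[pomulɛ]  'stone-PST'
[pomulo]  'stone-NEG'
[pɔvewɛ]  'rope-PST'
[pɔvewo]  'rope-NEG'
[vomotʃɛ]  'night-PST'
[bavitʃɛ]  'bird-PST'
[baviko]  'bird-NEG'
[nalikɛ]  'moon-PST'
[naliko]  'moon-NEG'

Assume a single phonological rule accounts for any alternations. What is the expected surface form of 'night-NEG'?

[vomoko]

The root 'bird' surfaces as [bavitʃɛ] and [baviko], with a stem-final [tʃ] ~ [k] alternation.
If /k/ were underlying and a rule turned it into [tʃ] before the PST suffix, 'moon' would also alternate; but it has [k] in both [nalikɛ] and [naliko].
So /tʃ/ is underlying, and a rule of depalatalization — palato-alveolar /tʃ/ becomes [k] when no front vowel follows — gives [k].
From [vomotʃɛ] the stem 'night' is /vomotʃ/; when no front vowel follows this yields [vomoko].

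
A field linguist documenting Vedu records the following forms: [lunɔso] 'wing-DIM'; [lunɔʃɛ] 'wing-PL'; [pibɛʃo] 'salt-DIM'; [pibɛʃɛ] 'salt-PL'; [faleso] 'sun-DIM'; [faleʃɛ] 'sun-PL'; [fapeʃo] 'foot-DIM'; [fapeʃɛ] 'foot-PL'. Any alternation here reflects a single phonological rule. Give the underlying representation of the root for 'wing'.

/lunɔs/

'wing' shows [s] ~ [ʃ] at the end of the stem ([lunɔso] vs [lunɔʃɛ]).
Compare 'foot', with invariant [ʃ] in [fapeʃo] and [fapeʃɛ]: an analysis with underlying /ʃ/ and a rule producing [s] before the DIM suffix would wrongly predict alternation here too.
Therefore /s/ is basic and [ʃ] is derived by palatalization before a front vowel (/s/ becomes palato-alveolar [ʃ] before a front vowel).
So 'wing' = /lunɔs/.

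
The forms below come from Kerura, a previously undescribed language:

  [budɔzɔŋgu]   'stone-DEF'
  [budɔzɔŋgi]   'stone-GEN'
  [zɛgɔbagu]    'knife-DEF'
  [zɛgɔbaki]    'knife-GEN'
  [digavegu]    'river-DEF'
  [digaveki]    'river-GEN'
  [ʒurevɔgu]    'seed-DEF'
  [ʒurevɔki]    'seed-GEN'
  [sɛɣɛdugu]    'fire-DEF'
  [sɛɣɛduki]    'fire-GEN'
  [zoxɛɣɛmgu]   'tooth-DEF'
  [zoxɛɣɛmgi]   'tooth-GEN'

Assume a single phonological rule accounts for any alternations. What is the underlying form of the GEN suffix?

The GEN morpheme has two allomorphs, [-gi] and [-ki].
By contrast the DEF suffix keeps its initial [g] throughout — that segment must be underlying.
The GEN suffix is therefore /-ki/ underlyingly, with post-nasal voicing: voiceless stops become voiced after a nasal.

/-ki/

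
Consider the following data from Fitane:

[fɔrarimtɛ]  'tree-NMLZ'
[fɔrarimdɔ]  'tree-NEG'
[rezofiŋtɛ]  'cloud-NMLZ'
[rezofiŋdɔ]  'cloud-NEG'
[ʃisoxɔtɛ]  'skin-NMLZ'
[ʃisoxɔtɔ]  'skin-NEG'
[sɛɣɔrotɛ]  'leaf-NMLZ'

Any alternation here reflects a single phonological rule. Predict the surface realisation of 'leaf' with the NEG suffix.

[sɛɣɔrotɔ]

The NEG suffix surfaces as [-dɔ] and [-tɔ], depending on the final segment of the stem.
The NMLZ suffix, which begins with [t], is invariant after every stem; so [t] is not altered by any rule here.
So the underlying form is /-dɔ/, and voiced stops become voiceless after a vowel.
After 'leaf', which ends in a vowel, the suffix surfaces as [-tɔ], giving [sɛɣɔrotɔ].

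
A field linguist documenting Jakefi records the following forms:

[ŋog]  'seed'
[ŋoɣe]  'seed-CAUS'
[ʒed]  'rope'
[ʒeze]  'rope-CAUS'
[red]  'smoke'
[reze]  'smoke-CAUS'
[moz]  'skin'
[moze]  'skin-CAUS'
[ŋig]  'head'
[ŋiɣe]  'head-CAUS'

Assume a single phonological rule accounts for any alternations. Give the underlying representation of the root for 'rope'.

In [ʒed] and [ʒeze] the final segment of 'rope' alternates: [d] ~ [z].
Compare 'skin', with invariant [z] in [moz] and [moze]: an analysis with underlying /z/ and a rule producing [d] in isolation would wrongly predict alternation here too.
The underlying segment must be /d/; voiced stops become fricatives between vowels, yielding [z] there.

/ʒed/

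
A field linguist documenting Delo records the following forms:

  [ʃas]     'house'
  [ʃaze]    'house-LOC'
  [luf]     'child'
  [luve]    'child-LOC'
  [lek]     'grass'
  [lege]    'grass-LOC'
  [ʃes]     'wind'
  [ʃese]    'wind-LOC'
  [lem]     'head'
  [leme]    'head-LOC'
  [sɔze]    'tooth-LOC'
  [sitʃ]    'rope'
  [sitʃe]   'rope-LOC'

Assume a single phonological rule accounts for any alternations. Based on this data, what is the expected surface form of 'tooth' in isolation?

[sɔs]

The root 'house' surfaces as [ʃas] and [ʃaze], with a stem-final [s] ~ [z] alternation.
But 'wind' keeps [s] in both environments ([ʃes], [ʃese]), so there is no rule changing /s/ to [z] before the LOC suffix.
Therefore /z/ is basic and [s] is derived by word-final obstruent devoicing (voiced obstruents become voiceless word-finally).
The one attested form of 'tooth', [sɔze], shows underlying /sɔz/. Applying the same rule word-finally gives [sɔs].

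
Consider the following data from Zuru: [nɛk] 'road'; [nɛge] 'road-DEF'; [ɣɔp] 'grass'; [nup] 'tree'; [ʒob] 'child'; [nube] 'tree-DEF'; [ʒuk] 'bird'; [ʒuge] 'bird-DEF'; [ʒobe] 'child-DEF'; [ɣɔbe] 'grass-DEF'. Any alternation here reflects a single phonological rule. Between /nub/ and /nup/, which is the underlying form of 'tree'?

/nup/

The root 'tree' surfaces as [nup] and [nube], with a stem-final [p] ~ [b] alternation.
If /b/ were underlying and a rule turned it into [p] in isolation, 'child' would also alternate; but it has [b] in both [ʒob] and [ʒobe].
So /p/ is underlying, and a rule of intervocalic voicing — voiceless stops become voiced between vowels — gives [b].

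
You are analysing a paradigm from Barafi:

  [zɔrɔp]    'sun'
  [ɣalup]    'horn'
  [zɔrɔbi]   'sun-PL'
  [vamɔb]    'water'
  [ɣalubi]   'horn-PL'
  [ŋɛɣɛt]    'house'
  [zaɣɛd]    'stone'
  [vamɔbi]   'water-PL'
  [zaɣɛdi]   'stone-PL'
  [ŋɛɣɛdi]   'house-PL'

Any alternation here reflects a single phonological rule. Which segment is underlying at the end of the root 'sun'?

'sun' shows [p] ~ [b] at the end of the stem ([zɔrɔp] vs [zɔrɔbi]).
Compare 'water', with invariant [b] in [vamɔb] and [vamɔbi]: an analysis with underlying /b/ and a rule producing [p] in isolation would wrongly predict alternation here too.
The underlying segment must be /p/; voiceless stops become voiced between vowels, yielding [b] there.

/p/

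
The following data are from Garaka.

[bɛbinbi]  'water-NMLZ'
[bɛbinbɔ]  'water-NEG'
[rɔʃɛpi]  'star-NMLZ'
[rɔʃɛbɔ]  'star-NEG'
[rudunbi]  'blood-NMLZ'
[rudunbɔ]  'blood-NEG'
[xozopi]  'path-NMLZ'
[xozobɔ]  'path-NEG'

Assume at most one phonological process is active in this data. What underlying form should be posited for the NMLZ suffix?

/-pi/

The NMLZ suffix surfaces as [-bi] and [-pi], depending on the final segment of the stem.
By contrast the NEG suffix keeps its initial [b] throughout — that segment must be underlying.
So the underlying form is /-pi/, and voiceless stops become voiced after a nasal.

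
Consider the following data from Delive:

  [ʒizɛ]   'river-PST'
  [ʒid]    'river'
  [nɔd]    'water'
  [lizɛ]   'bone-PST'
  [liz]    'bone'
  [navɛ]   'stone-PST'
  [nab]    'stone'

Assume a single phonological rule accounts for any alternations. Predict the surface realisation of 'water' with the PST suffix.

[nɔzɛ]

The root 'river' surfaces as [ʒizɛ] and [ʒid], with a stem-final [z] ~ [d] alternation.
If /z/ were underlying and a rule turned it into [d] in isolation, 'bone' would also alternate; but it has [z] in both [lizɛ] and [liz].
So /d/ is underlying, and a rule of intervocalic spirantization — voiced stops become fricatives between vowels — gives [z].
The one attested form of 'water', [nɔd], shows underlying /nɔd/. Applying the same rule between vowels gives [nɔzɛ].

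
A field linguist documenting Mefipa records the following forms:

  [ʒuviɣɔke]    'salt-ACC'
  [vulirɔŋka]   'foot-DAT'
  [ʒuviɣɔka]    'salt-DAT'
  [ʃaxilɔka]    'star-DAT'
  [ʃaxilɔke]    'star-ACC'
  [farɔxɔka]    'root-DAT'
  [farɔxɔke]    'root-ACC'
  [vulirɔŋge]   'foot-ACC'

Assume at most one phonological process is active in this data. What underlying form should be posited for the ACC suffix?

The ACC suffix surfaces as [-ge] and [-ke], depending on the final segment of the stem.
By contrast the DAT suffix keeps its initial [k] throughout — that segment must be underlying.
The ACC suffix is therefore /-ge/ underlyingly, with post-vocalic devoicing: voiced stops become voiceless after a vowel.

/-ge/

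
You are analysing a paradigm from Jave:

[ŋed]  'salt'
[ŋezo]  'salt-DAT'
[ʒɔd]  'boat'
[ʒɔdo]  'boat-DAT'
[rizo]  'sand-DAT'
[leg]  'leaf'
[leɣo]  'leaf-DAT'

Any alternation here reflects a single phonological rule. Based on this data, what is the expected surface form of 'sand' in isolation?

'salt' shows [d] ~ [z] at the end of the stem ([ŋed] vs [ŋezo]).
If /d/ were underlying and a rule turned it into [z] before the DAT suffix, 'boat' would also alternate; but it has [d] in both [ʒɔd] and [ʒɔdo].
The alternation reflects word-final hardening: voiced fricatives become stops word-finally. /z/ is underlying.
The one attested form of 'sand', [rizo], shows underlying /riz/. Applying the same rule word-finally gives [rid].

[rid]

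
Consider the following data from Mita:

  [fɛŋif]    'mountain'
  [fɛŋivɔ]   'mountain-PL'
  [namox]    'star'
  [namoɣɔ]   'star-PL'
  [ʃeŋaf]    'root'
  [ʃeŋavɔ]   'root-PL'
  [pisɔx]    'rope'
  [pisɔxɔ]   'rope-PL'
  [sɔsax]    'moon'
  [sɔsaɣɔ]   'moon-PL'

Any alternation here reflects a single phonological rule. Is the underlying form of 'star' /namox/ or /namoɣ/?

The stem for 'star' ends in [x] in [namox] but [ɣ] in [namoɣɔ].
If /x/ were underlying and a rule turned it into [ɣ] before the PL suffix, 'rope' would also alternate; but it has [x] in both [pisɔx] and [pisɔxɔ].
Therefore /ɣ/ is basic and [x] is derived by word-final obstruent devoicing (voiced obstruents become voiceless word-finally).

/namoɣ/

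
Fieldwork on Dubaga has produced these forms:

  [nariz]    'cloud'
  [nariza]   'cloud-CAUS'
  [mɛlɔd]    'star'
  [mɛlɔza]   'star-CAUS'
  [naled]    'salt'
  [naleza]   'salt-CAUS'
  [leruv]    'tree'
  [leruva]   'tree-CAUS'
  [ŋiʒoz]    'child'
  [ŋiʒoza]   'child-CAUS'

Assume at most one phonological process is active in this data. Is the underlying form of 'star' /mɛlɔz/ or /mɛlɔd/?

/mɛlɔd/

'star' shows [d] ~ [z] at the end of the stem ([mɛlɔd] vs [mɛlɔza]).
But 'cloud' keeps [z] in both environments ([nariz], [nariza]), so there is no rule changing /z/ to [d] in isolation.
The underlying segment must be /d/; voiced stops become fricatives between vowels, yielding [z] there.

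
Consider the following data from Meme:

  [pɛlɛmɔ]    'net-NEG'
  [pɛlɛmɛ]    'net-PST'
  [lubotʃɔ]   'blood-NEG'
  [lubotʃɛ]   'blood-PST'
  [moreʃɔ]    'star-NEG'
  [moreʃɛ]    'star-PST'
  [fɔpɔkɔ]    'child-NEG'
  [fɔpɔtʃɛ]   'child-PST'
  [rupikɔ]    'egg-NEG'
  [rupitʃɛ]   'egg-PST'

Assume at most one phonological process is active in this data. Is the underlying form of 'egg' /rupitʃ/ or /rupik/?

The stem for 'egg' ends in [k] in [rupikɔ] but [tʃ] in [rupitʃɛ].
If /tʃ/ were underlying and a rule turned it into [k] before the NEG suffix, 'blood' would also alternate; but it has [tʃ] in both [lubotʃɔ] and [lubotʃɛ].
Therefore /k/ is basic and [tʃ] is derived by palatalization before a front vowel (/k/ becomes palato-alveolar [tʃ] before a front vowel).

/rupik/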